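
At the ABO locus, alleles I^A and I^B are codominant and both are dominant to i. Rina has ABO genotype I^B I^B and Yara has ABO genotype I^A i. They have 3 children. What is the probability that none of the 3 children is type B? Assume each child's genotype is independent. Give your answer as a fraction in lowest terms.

1/8

ABO cross I^B I^B × I^A i → 1/2 B, 1/2 AB.
So P(type B) = 1/2 per child.
P(not type B) = 1/2 for one child; (1/2)^3 = 1/8.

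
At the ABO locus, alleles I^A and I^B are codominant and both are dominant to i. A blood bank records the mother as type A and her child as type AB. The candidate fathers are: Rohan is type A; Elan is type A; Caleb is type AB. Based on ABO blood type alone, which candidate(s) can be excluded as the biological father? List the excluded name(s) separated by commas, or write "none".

Rohan, Elan

A candidate is excluded only if no genotype consistent with his phenotype could produce a type AB child with a type A mother.
Rohan (type A): no genotype consistent with that phenotype can produce a type-AB child with a type-A mother.
Elan (type A): no genotype consistent with that phenotype can produce a type-AB child with a type-A mother.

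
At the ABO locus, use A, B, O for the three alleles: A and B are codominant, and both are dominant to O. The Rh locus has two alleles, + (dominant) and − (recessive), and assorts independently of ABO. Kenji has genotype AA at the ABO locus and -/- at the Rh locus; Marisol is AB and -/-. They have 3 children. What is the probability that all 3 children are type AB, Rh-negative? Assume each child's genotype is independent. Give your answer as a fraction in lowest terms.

ABO cross AA × AB → 1/2 A, 1/2 AB.
Rh cross -/- × -/- → 1 Rh-; so P(type AB, Rh-negative) = 1/2 × 1 = 1/2 per child.
All 3 independent: (1/2)^3 = 1/8.

1/8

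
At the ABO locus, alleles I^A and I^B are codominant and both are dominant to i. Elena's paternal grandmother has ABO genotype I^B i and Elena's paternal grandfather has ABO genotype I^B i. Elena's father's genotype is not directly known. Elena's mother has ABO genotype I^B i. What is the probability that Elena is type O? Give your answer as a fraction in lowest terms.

1/4

Elena's father's ABO genotype from I^B i × I^B i: 1/4 I^B I^B, 1/2 I^B i, 1/4 i i.
Crossing each possibility with the mother I^B i and summing P(type O): 1/4·0 + 1/2·1/4 + 1/4·1/2 = 1/4.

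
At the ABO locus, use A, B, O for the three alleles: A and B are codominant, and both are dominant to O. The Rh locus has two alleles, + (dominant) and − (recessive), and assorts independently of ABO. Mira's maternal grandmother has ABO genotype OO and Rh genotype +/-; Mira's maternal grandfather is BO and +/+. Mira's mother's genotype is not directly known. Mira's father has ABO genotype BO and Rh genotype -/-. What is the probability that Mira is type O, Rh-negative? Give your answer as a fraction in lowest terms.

3/32

Mira's mother's ABO genotype from OO × BO: 1/2 BO, 1/2 OO.
Crossing each possibility with the father BO and summing P(type O): 1/2·1/4 + 1/2·1/2 = 3/8.
Similarly for Rh via the mother's Rh distribution: P(Rh-) = 1/4.
Independent loci: 3/8 × 1/4 = 3/32.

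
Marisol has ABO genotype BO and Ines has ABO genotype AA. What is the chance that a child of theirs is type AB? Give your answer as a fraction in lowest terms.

ABO cross BO × AA → offspring phenotypes: 1/2 A, 1/2 AB.
So P(type AB) = 1/2.

1/2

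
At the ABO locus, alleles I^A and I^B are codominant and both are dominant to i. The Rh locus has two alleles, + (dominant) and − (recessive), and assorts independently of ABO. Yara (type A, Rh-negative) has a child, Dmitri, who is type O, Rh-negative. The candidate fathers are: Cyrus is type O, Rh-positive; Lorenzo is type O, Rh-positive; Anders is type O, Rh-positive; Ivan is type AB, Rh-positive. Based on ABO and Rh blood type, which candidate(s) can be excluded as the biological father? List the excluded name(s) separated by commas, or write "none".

A candidate is excluded only if no genotype consistent with his phenotype could produce a type O, Rh-negative child with a type A, Rh-negative mother.
Ivan (type AB, Rh+): no genotype consistent with that phenotype can produce a type-O Rh- child with a type-A mother.

Ivan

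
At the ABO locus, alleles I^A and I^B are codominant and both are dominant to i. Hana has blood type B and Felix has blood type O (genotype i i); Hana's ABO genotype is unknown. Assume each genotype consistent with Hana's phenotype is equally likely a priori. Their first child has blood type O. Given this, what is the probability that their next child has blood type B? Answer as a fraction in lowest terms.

Possible genotypes: Hana ∈ {I^B I^B, I^B i}; Felix ∈ {i i}.
Weight each parental genotype pair by prior × P(type-O child):
  I^B i × i i: posterior weight 1; P(next child type B) = 1/2.
Weighted sum = 1/2.

1/2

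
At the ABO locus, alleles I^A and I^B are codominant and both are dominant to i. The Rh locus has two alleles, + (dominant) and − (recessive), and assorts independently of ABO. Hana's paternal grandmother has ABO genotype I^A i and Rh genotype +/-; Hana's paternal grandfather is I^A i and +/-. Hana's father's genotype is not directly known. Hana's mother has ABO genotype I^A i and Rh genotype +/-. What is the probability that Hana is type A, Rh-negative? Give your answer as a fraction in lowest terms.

3/16

Hana's father's ABO genotype from I^A i × I^A i: 1/4 I^A I^A, 1/2 I^A i, 1/4 i i.
Crossing each possibility with the mother I^A i and summing P(type A): 1/4·1 + 1/2·3/4 + 1/4·1/2 = 3/4.
Similarly for Rh via the father's Rh distribution: P(Rh-) = 1/4.
Independent loci: 3/4 × 1/4 = 3/16.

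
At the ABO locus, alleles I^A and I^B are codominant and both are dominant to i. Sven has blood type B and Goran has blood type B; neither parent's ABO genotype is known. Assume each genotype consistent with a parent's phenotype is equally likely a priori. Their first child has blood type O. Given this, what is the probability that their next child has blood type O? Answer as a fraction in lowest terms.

1/4

Possible genotypes: Sven ∈ {I^B I^B, I^B i}; Goran ∈ {I^B I^B, I^B i}.
Weight each parental genotype pair by prior × P(type-O child):
  I^B i × I^B i: posterior weight 1; P(next child type O) = 1/4.
Weighted sum = 1/4.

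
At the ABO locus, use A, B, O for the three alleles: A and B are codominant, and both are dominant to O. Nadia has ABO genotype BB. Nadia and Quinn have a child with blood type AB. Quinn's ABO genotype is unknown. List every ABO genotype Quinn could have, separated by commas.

For each candidate genotype of Quinn, check whether crossing it with BB can produce every observed child phenotype.
  AA → possible child types {AB} ✓
  AB → possible child types {B, AB} ✓
  AO → possible child types {B, AB} ✓
  BB → possible child types {B} ✗
  BO → possible child types {B} ✗
  OO → possible child types {B} ✗

AA, AB, AO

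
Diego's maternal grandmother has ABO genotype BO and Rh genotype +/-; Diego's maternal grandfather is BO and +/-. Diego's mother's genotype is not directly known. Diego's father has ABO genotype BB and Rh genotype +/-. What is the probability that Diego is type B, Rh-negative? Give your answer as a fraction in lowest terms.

Diego's mother's ABO genotype from BO × BO: 1/4 BB, 1/2 BO, 1/4 OO.
Crossing each possibility with the father BB and summing P(type B): 1/4·1 + 1/2·1 + 1/4·1 = 1.
Similarly for Rh via the mother's Rh distribution: P(Rh-) = 1/4.
Independent loci: 1 × 1/4 = 1/4.

1/4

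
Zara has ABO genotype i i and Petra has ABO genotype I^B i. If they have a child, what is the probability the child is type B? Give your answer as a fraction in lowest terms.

ABO cross i i × I^B i → offspring phenotypes: 1/2 O, 1/2 B.
So P(type B) = 1/2.

1/2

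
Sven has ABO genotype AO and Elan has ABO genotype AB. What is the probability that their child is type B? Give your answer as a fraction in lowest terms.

ABO cross AO × AB → offspring phenotypes: 1/2 A, 1/4 B, 1/4 AB.
So P(type B) = 1/4.

1/4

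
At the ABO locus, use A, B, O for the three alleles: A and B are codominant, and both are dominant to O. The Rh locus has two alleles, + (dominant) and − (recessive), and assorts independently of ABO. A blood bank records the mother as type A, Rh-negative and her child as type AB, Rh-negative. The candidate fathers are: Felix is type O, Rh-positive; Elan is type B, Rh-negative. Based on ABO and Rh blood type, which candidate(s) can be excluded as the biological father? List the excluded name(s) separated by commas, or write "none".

A candidate is excluded only if no genotype consistent with his phenotype could produce a type AB, Rh-negative child with a type A, Rh-negative mother.
Felix (type O, Rh+): no genotype consistent with that phenotype can produce a type-AB Rh- child with a type-A mother.

Felix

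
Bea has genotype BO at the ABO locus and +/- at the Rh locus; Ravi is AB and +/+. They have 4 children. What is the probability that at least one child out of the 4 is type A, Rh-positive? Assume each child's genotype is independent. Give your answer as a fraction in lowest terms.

ABO cross BO × AB → 1/4 A, 1/2 B, 1/4 AB.
Rh cross +/- × +/+ → 1 Rh+; so P(type A, Rh-positive) = 1/4 × 1 = 1/4 per child.
P(none) = (3/4)^4 = 81/256; P(at least one) = 1 − 81/256 = 175/256.

175/256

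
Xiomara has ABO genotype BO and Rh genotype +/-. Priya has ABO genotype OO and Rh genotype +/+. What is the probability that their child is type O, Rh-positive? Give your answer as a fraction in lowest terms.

ABO cross BO × OO → offspring phenotypes: 1/2 O, 1/2 B.
Rh cross +/- × +/+ → 1 Rh+.
Independent loci: P(type O, Rh-positive) = 1/2 × 1 = 1/2.

1/2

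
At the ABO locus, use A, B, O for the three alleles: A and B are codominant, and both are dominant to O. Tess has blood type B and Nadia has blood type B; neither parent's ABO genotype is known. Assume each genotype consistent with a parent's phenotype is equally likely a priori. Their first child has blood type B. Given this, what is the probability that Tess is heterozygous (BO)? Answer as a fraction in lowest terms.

7/15

Possible genotypes: Tess ∈ {BB, BO}; Nadia ∈ {BB, BO}.
Weight each parental genotype pair by prior × P(type-B child):
  BB × BB: posterior weight 4/15.
  BB × BO: posterior weight 4/15.
  BO × BB: posterior weight 4/15.
  BO × BO: posterior weight 1/5.
Sum the posterior weight over pairs where Tess is BO: 7/15.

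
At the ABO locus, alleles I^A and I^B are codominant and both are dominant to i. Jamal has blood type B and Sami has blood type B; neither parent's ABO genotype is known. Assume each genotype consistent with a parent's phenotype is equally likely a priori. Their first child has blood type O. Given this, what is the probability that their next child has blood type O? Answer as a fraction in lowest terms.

1/4

Possible genotypes: Jamal ∈ {I^B I^B, I^B i}; Sami ∈ {I^B I^B, I^B i}.
Weight each parental genotype pair by prior × P(type-O child):
  I^B i × I^B i: posterior weight 1; P(next child type O) = 1/4.
Weighted sum = 1/4.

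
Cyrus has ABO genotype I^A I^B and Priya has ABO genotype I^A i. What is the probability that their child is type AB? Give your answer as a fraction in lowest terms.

ABO cross I^A I^B × I^A i → offspring phenotypes: 1/2 A, 1/4 B, 1/4 AB.
So P(type AB) = 1/4.

1/4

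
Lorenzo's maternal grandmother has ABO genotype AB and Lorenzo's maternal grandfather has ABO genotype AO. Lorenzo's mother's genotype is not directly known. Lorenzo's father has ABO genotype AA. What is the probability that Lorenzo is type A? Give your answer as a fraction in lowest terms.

3/4

Lorenzo's mother's ABO genotype from AB × AO: 1/4 AA, 1/4 AB, 1/4 AO, 1/4 BO.
Crossing each possibility with the father AA and summing P(type A): 1/4·1 + 1/4·1/2 + 1/4·1 + 1/4·1/2 = 3/4.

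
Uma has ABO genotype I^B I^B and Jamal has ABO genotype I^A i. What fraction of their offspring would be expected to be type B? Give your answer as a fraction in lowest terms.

ABO cross I^B I^B × I^A i → offspring phenotypes: 1/2 B, 1/2 AB.
So P(type B) = 1/2.

1/2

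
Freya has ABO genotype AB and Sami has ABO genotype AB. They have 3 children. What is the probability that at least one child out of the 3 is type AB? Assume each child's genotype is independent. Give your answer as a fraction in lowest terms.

ABO cross AB × AB → 1/4 A, 1/4 B, 1/2 AB.
So P(type AB) = 1/2 per child.
P(none) = (1/2)^3 = 1/8; P(at least one) = 1 − 1/8 = 7/8.

7/8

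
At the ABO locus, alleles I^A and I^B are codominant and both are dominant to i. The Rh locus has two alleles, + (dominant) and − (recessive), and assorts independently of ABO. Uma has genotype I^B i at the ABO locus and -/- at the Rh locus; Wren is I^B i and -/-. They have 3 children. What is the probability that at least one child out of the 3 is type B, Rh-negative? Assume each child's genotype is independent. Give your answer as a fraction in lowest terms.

ABO cross I^B i × I^B i → 1/4 O, 3/4 B.
Rh cross -/- × -/- → 1 Rh-; so P(type B, Rh-negative) = 3/4 × 1 = 3/4 per child.
P(none) = (1/4)^3 = 1/64; P(at least one) = 1 − 1/64 = 63/64.

63/64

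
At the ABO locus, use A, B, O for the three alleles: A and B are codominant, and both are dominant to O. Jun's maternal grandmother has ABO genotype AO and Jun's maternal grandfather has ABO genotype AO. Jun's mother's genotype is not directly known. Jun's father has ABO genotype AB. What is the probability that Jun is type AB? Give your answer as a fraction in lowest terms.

Jun's mother's ABO genotype from AO × AO: 1/4 AA, 1/2 AO, 1/4 OO.
Crossing each possibility with the father AB and summing P(type AB): 1/4·1/2 + 1/2·1/4 + 1/4·0 = 1/4.

1/4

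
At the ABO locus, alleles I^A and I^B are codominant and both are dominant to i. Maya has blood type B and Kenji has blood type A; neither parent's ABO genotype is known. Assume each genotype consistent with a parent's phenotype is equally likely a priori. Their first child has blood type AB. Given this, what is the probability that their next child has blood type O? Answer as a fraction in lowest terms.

1/36

Possible genotypes: Maya ∈ {I^B I^B, I^B i}; Kenji ∈ {I^A I^A, I^A i}.
Weight each parental genotype pair by prior × P(type-AB child):
  I^B I^B × I^A I^A: posterior weight 4/9; P(next child type O) = 0.
  I^B I^B × I^A i: posterior weight 2/9; P(next child type O) = 0.
  I^B i × I^A I^A: posterior weight 2/9; P(next child type O) = 0.
  I^B i × I^A i: posterior weight 1/9; P(next child type O) = 1/4.
Weighted sum = 1/36.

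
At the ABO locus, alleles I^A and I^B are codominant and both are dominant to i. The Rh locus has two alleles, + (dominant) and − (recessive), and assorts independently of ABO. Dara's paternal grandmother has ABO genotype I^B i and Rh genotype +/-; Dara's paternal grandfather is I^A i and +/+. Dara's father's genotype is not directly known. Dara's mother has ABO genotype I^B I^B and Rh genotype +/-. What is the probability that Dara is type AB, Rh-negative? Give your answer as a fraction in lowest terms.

Dara's father's ABO genotype from I^B i × I^A i: 1/4 I^A I^B, 1/4 I^A i, 1/4 I^B i, 1/4 i i.
Crossing each possibility with the mother I^B I^B and summing P(type AB): 1/4·1/2 + 1/4·1/2 + 1/4·0 + 1/4·0 = 1/4.
Similarly for Rh via the father's Rh distribution: P(Rh-) = 1/8.
Independent loci: 1/4 × 1/8 = 1/32.

1/32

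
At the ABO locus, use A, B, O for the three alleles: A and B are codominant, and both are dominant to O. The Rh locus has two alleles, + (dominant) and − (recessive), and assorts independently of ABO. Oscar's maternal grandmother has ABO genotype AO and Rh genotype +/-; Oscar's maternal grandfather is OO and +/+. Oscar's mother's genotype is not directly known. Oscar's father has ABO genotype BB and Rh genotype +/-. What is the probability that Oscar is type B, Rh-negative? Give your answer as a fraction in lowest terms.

Oscar's mother's ABO genotype from AO × OO: 1/2 AO, 1/2 OO.
Crossing each possibility with the father BB and summing P(type B): 1/2·1/2 + 1/2·1 = 3/4.
Similarly for Rh via the mother's Rh distribution: P(Rh-) = 1/8.
Independent loci: 3/4 × 1/8 = 3/32.

3/32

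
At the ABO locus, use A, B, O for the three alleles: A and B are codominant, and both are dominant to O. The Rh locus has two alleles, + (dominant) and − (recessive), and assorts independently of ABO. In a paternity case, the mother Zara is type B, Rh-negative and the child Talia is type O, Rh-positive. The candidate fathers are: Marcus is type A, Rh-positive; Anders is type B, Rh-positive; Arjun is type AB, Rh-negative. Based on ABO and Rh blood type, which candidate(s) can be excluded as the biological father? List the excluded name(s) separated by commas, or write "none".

Arjun

A candidate is excluded only if no genotype consistent with his phenotype could produce a type O, Rh-positive child with a type B, Rh-negative mother.
Arjun (type AB, Rh-): no genotype consistent with that phenotype can produce a type-O Rh+ child with a type-B mother.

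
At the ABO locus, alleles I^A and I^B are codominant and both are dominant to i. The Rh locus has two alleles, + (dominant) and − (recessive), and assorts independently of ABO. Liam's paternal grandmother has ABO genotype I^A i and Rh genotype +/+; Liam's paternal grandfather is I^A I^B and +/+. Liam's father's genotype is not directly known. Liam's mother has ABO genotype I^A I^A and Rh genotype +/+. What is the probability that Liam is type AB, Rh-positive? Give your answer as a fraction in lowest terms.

Liam's father's ABO genotype from I^A i × I^A I^B: 1/4 I^A I^A, 1/4 I^A I^B, 1/4 I^A i, 1/4 I^B i.
Crossing each possibility with the mother I^A I^A and summing P(type AB): 1/4·0 + 1/4·1/2 + 1/4·0 + 1/4·1/2 = 1/4.
Similarly for Rh via the father's Rh distribution: P(Rh+) = 1.
Independent loci: 1/4 × 1 = 1/4.

1/4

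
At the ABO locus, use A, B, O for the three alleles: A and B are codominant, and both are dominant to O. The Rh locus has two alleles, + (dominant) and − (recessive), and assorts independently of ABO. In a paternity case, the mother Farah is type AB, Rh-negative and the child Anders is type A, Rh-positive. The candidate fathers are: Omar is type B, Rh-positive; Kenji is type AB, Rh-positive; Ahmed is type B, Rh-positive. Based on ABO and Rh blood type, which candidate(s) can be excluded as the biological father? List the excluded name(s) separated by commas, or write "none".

none

A candidate is excluded only if no genotype consistent with his phenotype could produce a type A, Rh-positive child with a type AB, Rh-negative mother.
Every candidate has at least one consistent genotype combination, so none can be excluded.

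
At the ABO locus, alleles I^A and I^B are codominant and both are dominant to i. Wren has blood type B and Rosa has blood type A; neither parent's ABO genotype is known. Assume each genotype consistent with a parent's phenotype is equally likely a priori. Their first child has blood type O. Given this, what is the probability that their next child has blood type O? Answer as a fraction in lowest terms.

1/4

Possible genotypes: Wren ∈ {I^B I^B, I^B i}; Rosa ∈ {I^A I^A, I^A i}.
Weight each parental genotype pair by prior × P(type-O child):
  I^B i × I^A i: posterior weight 1; P(next child type O) = 1/4.
Weighted sum = 1/4.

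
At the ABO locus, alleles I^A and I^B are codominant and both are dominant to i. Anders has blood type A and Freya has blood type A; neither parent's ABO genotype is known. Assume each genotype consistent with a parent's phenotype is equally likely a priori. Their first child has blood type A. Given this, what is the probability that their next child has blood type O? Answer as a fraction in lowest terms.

1/20

Possible genotypes: Anders ∈ {I^A I^A, I^A i}; Freya ∈ {I^A I^A, I^A i}.
Weight each parental genotype pair by prior × P(type-A child):
  I^A I^A × I^A I^A: posterior weight 4/15; P(next child type O) = 0.
  I^A I^A × I^A i: posterior weight 4/15; P(next child type O) = 0.
  I^A i × I^A I^A: posterior weight 4/15; P(next child type O) = 0.
  I^A i × I^A i: posterior weight 1/5; P(next child type O) = 1/4.
Weighted sum = 1/20.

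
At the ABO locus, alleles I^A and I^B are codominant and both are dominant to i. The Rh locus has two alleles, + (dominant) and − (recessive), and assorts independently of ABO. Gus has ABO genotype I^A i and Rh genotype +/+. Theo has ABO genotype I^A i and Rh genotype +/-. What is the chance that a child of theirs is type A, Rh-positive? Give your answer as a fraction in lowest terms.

ABO cross I^A i × I^A i → offspring phenotypes: 1/4 O, 3/4 A.
Rh cross +/+ × +/- → 1 Rh+.
Independent loci: P(type A, Rh-positive) = 3/4 × 1 = 3/4.

3/4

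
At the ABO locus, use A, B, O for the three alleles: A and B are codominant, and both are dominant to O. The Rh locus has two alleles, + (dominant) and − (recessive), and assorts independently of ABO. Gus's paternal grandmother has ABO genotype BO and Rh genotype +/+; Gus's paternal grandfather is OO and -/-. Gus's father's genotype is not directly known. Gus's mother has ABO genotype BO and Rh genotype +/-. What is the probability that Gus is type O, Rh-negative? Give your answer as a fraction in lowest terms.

3/32

Gus's father's ABO genotype from BO × OO: 1/2 BO, 1/2 OO.
Crossing each possibility with the mother BO and summing P(type O): 1/2·1/4 + 1/2·1/2 = 3/8.
Similarly for Rh via the father's Rh distribution: P(Rh-) = 1/4.
Independent loci: 3/8 × 1/4 = 3/32.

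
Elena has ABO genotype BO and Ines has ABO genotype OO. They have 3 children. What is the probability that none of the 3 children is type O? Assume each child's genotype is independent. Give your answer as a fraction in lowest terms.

1/8

ABO cross BO × OO → 1/2 O, 1/2 B.
So P(type O) = 1/2 per child.
P(not type O) = 1/2 for one child; (1/2)^3 = 1/8.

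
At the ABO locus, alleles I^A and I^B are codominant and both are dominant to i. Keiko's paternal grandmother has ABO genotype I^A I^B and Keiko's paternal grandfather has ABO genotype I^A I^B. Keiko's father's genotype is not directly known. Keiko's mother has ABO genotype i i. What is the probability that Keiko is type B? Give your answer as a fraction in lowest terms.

Keiko's father's ABO genotype from I^A I^B × I^A I^B: 1/4 I^A I^A, 1/2 I^A I^B, 1/4 I^B I^B.
Crossing each possibility with the mother i i and summing P(type B): 1/4·0 + 1/2·1/2 + 1/4·1 = 1/2.

1/2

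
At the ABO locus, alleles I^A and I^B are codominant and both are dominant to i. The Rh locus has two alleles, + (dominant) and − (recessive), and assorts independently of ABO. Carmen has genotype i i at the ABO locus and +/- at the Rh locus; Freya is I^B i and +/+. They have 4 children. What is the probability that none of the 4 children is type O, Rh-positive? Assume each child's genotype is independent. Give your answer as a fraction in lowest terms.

1/16

ABO cross i i × I^B i → 1/2 O, 1/2 B.
Rh cross +/- × +/+ → 1 Rh+; so P(type O, Rh-positive) = 1/2 × 1 = 1/2 per child.
P(not type O, Rh-positive) = 1/2 for one child; (1/2)^4 = 1/16.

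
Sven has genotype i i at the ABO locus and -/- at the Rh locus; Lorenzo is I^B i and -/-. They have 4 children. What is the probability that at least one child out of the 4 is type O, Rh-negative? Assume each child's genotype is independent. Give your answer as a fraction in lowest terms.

15/16

ABO cross i i × I^B i → 1/2 O, 1/2 B.
Rh cross -/- × -/- → 1 Rh-; so P(type O, Rh-negative) = 1/2 × 1 = 1/2 per child.
P(none) = (1/2)^4 = 1/16; P(at least one) = 1 − 1/16 = 15/16.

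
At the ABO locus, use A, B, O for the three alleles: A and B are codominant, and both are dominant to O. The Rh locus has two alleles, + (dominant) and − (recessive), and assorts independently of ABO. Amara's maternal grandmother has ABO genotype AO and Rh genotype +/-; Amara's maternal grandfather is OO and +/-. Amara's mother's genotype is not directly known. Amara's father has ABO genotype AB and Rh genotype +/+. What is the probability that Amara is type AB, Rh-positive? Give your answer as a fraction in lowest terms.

1/8

Amara's mother's ABO genotype from AO × OO: 1/2 AO, 1/2 OO.
Crossing each possibility with the father AB and summing P(type AB): 1/2·1/4 + 1/2·0 = 1/8.
Similarly for Rh via the mother's Rh distribution: P(Rh+) = 1.
Independent loci: 1/8 × 1 = 1/8.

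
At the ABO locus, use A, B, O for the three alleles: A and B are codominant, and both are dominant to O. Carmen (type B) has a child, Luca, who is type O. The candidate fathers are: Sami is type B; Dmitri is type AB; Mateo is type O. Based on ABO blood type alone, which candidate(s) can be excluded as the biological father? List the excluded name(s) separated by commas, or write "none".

A candidate is excluded only if no genotype consistent with his phenotype could produce a type O child with a type B mother.
Dmitri (type AB): no genotype consistent with that phenotype can produce a type-O child with a type-B mother.

Dmitri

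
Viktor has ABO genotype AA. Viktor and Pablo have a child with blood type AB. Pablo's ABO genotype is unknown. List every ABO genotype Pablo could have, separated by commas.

AB, BB, BO

For each candidate genotype of Pablo, check whether crossing it with AA can produce every observed child phenotype.
  AA → possible child types {A} ✗
  AB → possible child types {A, AB} ✓
  AO → possible child types {A} ✗
  BB → possible child types {AB} ✓
  BO → possible child types {A, AB} ✓
  OO → possible child types {A} ✗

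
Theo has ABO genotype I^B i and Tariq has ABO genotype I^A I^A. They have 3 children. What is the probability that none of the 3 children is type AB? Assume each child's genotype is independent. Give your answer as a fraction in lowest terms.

1/8

ABO cross I^B i × I^A I^A → 1/2 A, 1/2 AB.
So P(type AB) = 1/2 per child.
P(not type AB) = 1/2 for one child; (1/2)^3 = 1/8.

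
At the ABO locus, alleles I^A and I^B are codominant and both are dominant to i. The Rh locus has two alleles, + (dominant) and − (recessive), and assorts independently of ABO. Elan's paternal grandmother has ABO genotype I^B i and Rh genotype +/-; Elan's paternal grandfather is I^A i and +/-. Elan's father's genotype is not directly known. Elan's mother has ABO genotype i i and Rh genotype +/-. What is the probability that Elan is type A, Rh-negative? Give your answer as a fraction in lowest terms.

Elan's father's ABO genotype from I^B i × I^A i: 1/4 I^A I^B, 1/4 I^A i, 1/4 I^B i, 1/4 i i.
Crossing each possibility with the mother i i and summing P(type A): 1/4·1/2 + 1/4·1/2 + 1/4·0 + 1/4·0 = 1/4.
Similarly for Rh via the father's Rh distribution: P(Rh-) = 1/4.
Independent loci: 1/4 × 1/4 = 1/16.

1/16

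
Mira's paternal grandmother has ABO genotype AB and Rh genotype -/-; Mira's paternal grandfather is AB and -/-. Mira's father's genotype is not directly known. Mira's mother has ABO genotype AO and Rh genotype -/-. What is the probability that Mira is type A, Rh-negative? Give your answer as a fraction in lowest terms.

Mira's father's ABO genotype from AB × AB: 1/4 AA, 1/2 AB, 1/4 BB.
Crossing each possibility with the mother AO and summing P(type A): 1/4·1 + 1/2·1/2 + 1/4·0 = 1/2.
Similarly for Rh via the father's Rh distribution: P(Rh-) = 1.
Independent loci: 1/2 × 1 = 1/2.

1/2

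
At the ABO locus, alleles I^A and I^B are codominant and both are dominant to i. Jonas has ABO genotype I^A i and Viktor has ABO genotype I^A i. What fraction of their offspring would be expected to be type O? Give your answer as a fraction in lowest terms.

ABO cross I^A i × I^A i → offspring phenotypes: 1/4 O, 3/4 A.
So P(type O) = 1/4.

1/4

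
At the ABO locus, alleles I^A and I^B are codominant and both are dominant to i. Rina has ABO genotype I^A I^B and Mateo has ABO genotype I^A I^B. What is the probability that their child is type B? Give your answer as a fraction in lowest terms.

1/4

ABO cross I^A I^B × I^A I^B → offspring phenotypes: 1/4 A, 1/4 B, 1/2 AB.
So P(type B) = 1/4.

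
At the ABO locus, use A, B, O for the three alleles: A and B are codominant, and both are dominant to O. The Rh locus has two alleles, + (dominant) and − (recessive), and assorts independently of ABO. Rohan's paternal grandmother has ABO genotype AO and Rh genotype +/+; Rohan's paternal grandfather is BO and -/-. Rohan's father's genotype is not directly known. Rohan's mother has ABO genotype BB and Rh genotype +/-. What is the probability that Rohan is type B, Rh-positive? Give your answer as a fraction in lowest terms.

Rohan's father's ABO genotype from AO × BO: 1/4 AB, 1/4 AO, 1/4 BO, 1/4 OO.
Crossing each possibility with the mother BB and summing P(type B): 1/4·1/2 + 1/4·1/2 + 1/4·1 + 1/4·1 = 3/4.
Similarly for Rh via the father's Rh distribution: P(Rh+) = 3/4.
Independent loci: 3/4 × 3/4 = 9/16.

9/16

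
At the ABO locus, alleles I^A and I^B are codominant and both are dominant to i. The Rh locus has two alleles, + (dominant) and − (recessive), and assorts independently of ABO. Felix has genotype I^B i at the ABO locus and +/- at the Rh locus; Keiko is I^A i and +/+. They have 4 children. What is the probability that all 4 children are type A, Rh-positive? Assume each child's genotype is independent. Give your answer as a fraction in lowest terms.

ABO cross I^B i × I^A i → 1/4 O, 1/4 A, 1/4 B, 1/4 AB.
Rh cross +/- × +/+ → 1 Rh+; so P(type A, Rh-positive) = 1/4 × 1 = 1/4 per child.
All 4 independent: (1/4)^4 = 1/256.

1/256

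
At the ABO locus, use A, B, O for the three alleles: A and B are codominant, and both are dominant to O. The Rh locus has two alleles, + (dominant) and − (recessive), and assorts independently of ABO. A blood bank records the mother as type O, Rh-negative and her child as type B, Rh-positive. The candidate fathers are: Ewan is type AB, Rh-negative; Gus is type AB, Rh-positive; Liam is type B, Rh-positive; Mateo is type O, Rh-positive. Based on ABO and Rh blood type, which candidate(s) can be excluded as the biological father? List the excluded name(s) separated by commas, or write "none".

A candidate is excluded only if no genotype consistent with his phenotype could produce a type B, Rh-positive child with a type O, Rh-negative mother.
Ewan (type AB, Rh-): no genotype consistent with that phenotype can produce a type-B Rh+ child with a type-O mother.
Mateo (type O, Rh+): no genotype consistent with that phenotype can produce a type-B Rh+ child with a type-O mother.

Ewan, Mateo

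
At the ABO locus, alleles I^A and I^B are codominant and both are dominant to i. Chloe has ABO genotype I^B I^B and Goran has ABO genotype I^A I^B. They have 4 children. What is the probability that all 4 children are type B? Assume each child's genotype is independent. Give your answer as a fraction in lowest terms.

ABO cross I^B I^B × I^A I^B → 1/2 B, 1/2 AB.
So P(type B) = 1/2 per child.
All 4 independent: (1/2)^4 = 1/16.

1/16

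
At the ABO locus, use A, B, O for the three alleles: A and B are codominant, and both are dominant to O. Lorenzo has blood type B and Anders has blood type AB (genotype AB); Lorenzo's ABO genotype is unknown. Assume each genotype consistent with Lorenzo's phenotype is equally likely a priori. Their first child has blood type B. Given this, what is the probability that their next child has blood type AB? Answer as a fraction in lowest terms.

3/8

Possible genotypes: Lorenzo ∈ {BB, BO}; Anders ∈ {AB}.
Weight each parental genotype pair by prior × P(type-B child):
  BB × AB: posterior weight 1/2; P(next child type AB) = 1/2.
  BO × AB: posterior weight 1/2; P(next child type AB) = 1/4.
Weighted sum = 3/8.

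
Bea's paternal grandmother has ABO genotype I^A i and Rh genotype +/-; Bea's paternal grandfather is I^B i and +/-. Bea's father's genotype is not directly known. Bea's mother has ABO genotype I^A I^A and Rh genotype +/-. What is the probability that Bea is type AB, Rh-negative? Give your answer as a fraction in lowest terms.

Bea's father's ABO genotype from I^A i × I^B i: 1/4 I^A I^B, 1/4 I^A i, 1/4 I^B i, 1/4 i i.
Crossing each possibility with the mother I^A I^A and summing P(type AB): 1/4·1/2 + 1/4·0 + 1/4·1/2 + 1/4·0 = 1/4.
Similarly for Rh via the father's Rh distribution: P(Rh-) = 1/4.
Independent loci: 1/4 × 1/4 = 1/16.

1/16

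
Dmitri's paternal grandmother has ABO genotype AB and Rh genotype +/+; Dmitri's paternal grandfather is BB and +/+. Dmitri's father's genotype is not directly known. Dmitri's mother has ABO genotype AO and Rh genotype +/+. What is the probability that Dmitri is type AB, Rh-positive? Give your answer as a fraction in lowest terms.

3/8

Dmitri's father's ABO genotype from AB × BB: 1/2 AB, 1/2 BB.
Crossing each possibility with the mother AO and summing P(type AB): 1/2·1/4 + 1/2·1/2 = 3/8.
Similarly for Rh via the father's Rh distribution: P(Rh+) = 1.
Independent loci: 3/8 × 1 = 3/8.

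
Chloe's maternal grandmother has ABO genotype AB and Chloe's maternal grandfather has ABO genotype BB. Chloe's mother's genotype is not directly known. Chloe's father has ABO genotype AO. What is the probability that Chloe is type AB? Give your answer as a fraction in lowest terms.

3/8

Chloe's mother's ABO genotype from AB × BB: 1/2 AB, 1/2 BB.
Crossing each possibility with the father AO and summing P(type AB): 1/2·1/4 + 1/2·1/2 = 3/8.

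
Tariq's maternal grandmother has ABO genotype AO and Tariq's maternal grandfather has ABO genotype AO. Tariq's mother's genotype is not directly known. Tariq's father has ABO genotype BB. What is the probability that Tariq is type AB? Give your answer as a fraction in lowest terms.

1/2

Tariq's mother's ABO genotype from AO × AO: 1/4 AA, 1/2 AO, 1/4 OO.
Crossing each possibility with the father BB and summing P(type AB): 1/4·1 + 1/2·1/2 + 1/4·0 = 1/2.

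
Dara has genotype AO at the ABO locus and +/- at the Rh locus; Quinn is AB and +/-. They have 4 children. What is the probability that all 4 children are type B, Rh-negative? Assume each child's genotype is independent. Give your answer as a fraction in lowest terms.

ABO cross AO × AB → 1/2 A, 1/4 B, 1/4 AB.
Rh cross +/- × +/- → 3/4 Rh+, 1/4 Rh-; so P(type B, Rh-negative) = 1/4 × 1/4 = 1/16 per child.
All 4 independent: (1/16)^4 = 1/65536.

1/65536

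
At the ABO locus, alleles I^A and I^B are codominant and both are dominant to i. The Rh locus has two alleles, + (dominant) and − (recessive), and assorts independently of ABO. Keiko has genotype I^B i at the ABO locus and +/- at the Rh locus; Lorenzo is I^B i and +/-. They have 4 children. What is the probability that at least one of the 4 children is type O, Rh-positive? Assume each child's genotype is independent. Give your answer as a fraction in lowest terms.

36975/65536

ABO cross I^B i × I^B i → 1/4 O, 3/4 B.
Rh cross +/- × +/- → 3/4 Rh+, 1/4 Rh-; so P(type O, Rh-positive) = 1/4 × 3/4 = 3/16 per child.
P(none) = (13/16)^4 = 28561/65536; P(at least one) = 1 − 28561/65536 = 36975/65536.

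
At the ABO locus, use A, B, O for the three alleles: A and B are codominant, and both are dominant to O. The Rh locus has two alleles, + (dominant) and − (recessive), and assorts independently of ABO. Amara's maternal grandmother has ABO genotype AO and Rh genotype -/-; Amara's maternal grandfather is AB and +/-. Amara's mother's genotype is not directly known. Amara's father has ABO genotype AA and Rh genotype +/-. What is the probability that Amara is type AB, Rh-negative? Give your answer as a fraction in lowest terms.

Amara's mother's ABO genotype from AO × AB: 1/4 AA, 1/4 AB, 1/4 AO, 1/4 BO.
Crossing each possibility with the father AA and summing P(type AB): 1/4·0 + 1/4·1/2 + 1/4·0 + 1/4·1/2 = 1/4.
Similarly for Rh via the mother's Rh distribution: P(Rh-) = 3/8.
Independent loci: 1/4 × 3/8 = 3/32.

3/32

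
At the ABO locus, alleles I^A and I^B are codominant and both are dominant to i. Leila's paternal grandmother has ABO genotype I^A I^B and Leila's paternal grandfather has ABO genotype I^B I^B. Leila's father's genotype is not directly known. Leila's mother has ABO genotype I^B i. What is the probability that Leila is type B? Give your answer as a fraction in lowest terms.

3/4

Leila's father's ABO genotype from I^A I^B × I^B I^B: 1/2 I^A I^B, 1/2 I^B I^B.
Crossing each possibility with the mother I^B i and summing P(type B): 1/2·1/2 + 1/2·1 = 3/4.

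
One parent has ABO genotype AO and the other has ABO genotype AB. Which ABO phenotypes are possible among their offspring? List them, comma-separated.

Gametes from AO × AB give offspring ABO genotypes AA, AB, AO, BO, i.e. phenotypes A, B, AB.

A, B, AB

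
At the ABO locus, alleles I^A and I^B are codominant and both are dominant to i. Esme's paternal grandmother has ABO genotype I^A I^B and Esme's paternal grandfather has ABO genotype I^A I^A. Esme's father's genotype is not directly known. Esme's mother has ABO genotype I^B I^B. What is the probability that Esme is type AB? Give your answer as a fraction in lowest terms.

3/4

Esme's father's ABO genotype from I^A I^B × I^A I^A: 1/2 I^A I^A, 1/2 I^A I^B.
Crossing each possibility with the mother I^B I^B and summing P(type AB): 1/2·1 + 1/2·1/2 = 3/4.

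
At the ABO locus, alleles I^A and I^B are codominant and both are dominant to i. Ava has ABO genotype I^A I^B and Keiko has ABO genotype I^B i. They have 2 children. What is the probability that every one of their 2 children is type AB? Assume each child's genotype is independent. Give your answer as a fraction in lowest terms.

1/16

ABO cross I^A I^B × I^B i → 1/4 A, 1/2 B, 1/4 AB.
So P(type AB) = 1/4 per child.
All 2 independent: (1/4)^2 = 1/16.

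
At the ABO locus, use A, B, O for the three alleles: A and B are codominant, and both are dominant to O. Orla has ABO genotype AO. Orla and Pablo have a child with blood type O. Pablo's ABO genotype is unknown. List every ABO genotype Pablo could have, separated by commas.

AO, BO, OO

For each candidate genotype of Pablo, check whether crossing it with AO can produce every observed child phenotype.
  AA → possible child types {A} ✗
  AB → possible child types {A, B, AB} ✗
  AO → possible child types {O, A} ✓
  BB → possible child types {B, AB} ✗
  BO → possible child types {O, A, B, AB} ✓
  OO → possible child types {O, A} ✓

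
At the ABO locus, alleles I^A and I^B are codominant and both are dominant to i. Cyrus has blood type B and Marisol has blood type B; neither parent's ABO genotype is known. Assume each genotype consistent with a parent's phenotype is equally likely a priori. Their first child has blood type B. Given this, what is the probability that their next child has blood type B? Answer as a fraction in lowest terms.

Possible genotypes: Cyrus ∈ {I^B I^B, I^B i}; Marisol ∈ {I^B I^B, I^B i}.
Weight each parental genotype pair by prior × P(type-B child):
  I^B I^B × I^B I^B: posterior weight 4/15; P(next child type B) = 1.
  I^B I^B × I^B i: posterior weight 4/15; P(next child type B) = 1.
  I^B i × I^B I^B: posterior weight 4/15; P(next child type B) = 1.
  I^B i × I^B i: posterior weight 1/5; P(next child type B) = 3/4.
Weighted sum = 19/20.

19/20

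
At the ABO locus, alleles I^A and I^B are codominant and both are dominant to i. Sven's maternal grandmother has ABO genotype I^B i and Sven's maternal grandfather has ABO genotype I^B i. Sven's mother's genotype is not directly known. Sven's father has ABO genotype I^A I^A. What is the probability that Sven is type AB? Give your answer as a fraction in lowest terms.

1/2

Sven's mother's ABO genotype from I^B i × I^B i: 1/4 I^B I^B, 1/2 I^B i, 1/4 i i.
Crossing each possibility with the father I^A I^A and summing P(type AB): 1/4·1 + 1/2·1/2 + 1/4·0 = 1/2.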